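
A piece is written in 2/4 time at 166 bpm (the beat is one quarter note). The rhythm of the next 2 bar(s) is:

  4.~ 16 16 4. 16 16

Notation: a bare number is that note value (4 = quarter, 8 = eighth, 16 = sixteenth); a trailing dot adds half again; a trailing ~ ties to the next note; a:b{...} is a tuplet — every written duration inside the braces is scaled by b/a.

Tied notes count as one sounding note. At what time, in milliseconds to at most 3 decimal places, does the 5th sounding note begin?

1. 0.0ms @ 0 + 632.53ms (7/4)
2. 632.53ms @ 7/4 + 90.361ms (1/4)
3. 722.892ms @ 2 + 542.169ms (3/2)
4. 1265.06ms @ 7/2 + 90.361ms (1/4)
5. 1355.422ms @ 15/4 + 90.361ms (1/4)

note 5 onset = 15/4b = 1355.422ms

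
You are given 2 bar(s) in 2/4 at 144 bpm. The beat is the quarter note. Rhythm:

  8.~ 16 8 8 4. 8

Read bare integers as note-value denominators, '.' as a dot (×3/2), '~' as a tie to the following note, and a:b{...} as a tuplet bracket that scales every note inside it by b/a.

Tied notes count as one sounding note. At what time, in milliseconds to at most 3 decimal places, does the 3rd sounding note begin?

note 3 onset = 3/2b = 625.0ms

1. 0.0ms @ 0 + 416.667ms (1)
2. 416.667ms @ 1 + 208.333ms (1/2)
3. 625.0ms @ 3/2 + 208.333ms (1/2)
4. 833.333ms @ 2 + 625.0ms (3/2)
5. 1458.333ms @ 7/2 + 208.333ms (1/2)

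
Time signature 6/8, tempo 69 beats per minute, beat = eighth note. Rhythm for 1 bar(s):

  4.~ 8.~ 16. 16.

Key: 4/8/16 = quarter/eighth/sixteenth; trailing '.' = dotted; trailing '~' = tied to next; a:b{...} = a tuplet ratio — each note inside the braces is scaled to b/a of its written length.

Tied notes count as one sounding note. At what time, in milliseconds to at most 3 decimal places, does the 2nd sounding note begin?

1. 0.0ms @ 0 + 4565.217ms (21/4)
2. 4565.217ms @ 21/4 + 652.174ms (3/4)

note 2 onset = 21/4b = 4565.217ms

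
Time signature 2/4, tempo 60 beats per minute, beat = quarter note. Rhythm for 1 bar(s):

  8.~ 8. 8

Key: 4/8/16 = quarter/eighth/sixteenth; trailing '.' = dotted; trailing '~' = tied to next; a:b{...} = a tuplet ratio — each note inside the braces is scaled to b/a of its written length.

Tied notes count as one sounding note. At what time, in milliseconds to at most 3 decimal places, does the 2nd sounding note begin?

1. 0.0ms @ 0 + 1500.0ms (3/2)
2. 1500.0ms @ 3/2 + 500.0ms (1/2)

note 2 onset = 3/2b = 1500.0ms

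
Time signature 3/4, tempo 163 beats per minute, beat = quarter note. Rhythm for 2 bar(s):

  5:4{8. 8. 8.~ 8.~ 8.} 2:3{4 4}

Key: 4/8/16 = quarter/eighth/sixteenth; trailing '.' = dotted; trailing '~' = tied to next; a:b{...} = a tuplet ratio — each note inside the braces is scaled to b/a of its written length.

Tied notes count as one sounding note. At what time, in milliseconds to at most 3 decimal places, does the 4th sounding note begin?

note 4 onset = 3b = 1104.294ms

1. 0.0ms @ 0 + 220.859ms (3/5)
2. 220.859ms @ 3/5 + 220.859ms (3/5)
3. 441.718ms @ 6/5 + 662.577ms (9/5)
4. 1104.294ms @ 3 + 552.147ms (3/2)
5. 1656.442ms @ 9/2 + 552.147ms (3/2)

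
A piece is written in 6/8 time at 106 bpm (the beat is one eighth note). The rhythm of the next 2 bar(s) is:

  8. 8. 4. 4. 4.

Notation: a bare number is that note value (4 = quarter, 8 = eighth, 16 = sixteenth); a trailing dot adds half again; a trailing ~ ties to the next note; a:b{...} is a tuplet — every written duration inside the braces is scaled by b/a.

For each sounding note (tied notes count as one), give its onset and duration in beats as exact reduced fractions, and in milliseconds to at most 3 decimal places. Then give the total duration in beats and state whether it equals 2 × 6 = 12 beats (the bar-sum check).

1) 0.0ms=0b +849.057ms=3/2b
2) 849.057ms=3/2b +849.057ms=3/2b
3) 1698.113ms=3b +1698.113ms=3b
4) 3396.226ms=6b +1698.113ms=3b
5) 5094.34ms=9b +1698.113ms=3b
Σ=12b of 12 (106bpm 6/8) — PASS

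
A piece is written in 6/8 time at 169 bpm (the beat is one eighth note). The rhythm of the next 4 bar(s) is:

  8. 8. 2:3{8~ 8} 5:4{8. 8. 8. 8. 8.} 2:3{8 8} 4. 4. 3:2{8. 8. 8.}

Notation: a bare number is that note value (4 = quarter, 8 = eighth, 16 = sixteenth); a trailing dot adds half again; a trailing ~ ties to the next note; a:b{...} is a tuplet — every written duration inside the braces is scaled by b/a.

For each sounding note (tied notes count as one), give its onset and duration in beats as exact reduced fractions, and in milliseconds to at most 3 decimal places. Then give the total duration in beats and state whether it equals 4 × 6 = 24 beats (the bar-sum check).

1) 0.0ms=0b +532.544ms=3/2b
2) 532.544ms=3/2b +532.544ms=3/2b
3) 1065.089ms=3b +1065.089ms=3b
4) 2130.178ms=6b +426.036ms=6/5b
5) 2556.213ms=36/5b +426.036ms=6/5b
6) 2982.249ms=42/5b +426.036ms=6/5b
7) 3408.284ms=48/5b +426.036ms=6/5b
8) 3834.32ms=54/5b +426.036ms=6/5b
9) 4260.355ms=12b +532.544ms=3/2b
10) 4792.899ms=27/2b +532.544ms=3/2b
11) 5325.444ms=15b +1065.089ms=3b
12) 6390.533ms=18b +1065.089ms=3b
13) 7455.621ms=21b +355.03ms=1b
14) 7810.651ms=22b +355.03ms=1b
15) 8165.68ms=23b +355.03ms=1b
Σ=24b of 24 (169bpm 6/8) — PASS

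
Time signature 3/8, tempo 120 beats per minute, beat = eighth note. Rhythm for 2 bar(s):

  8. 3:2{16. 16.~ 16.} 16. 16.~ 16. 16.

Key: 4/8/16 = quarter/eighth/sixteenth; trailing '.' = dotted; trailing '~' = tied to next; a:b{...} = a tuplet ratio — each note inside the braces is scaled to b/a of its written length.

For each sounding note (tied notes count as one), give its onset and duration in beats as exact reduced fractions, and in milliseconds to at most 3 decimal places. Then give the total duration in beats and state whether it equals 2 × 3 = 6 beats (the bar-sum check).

1) 0.0ms=0b +750.0ms=3/2b
2) 750.0ms=3/2b +250.0ms=1/2b
3) 1000.0ms=2b +500.0ms=1b
4) 1500.0ms=3b +375.0ms=3/4b
5) 1875.0ms=15/4b +750.0ms=3/2b
6) 2625.0ms=21/4b +375.0ms=3/4b
Σ=6b of 6 (120bpm 3/8) — PASS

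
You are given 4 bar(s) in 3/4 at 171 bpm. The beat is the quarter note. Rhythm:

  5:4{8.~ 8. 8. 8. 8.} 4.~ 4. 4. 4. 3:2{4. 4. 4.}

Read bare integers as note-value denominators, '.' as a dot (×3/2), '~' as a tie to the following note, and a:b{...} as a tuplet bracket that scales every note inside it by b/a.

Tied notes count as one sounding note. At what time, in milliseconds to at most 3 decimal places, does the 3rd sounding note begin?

note 3 onset = 9/5b = 631.579ms

1. 0.0ms @ 0 + 421.053ms (6/5)
2. 421.053ms @ 6/5 + 210.526ms (3/5)
3. 631.579ms @ 9/5 + 210.526ms (3/5)
4. 842.105ms @ 12/5 + 210.526ms (3/5)
5. 1052.632ms @ 3 + 1052.632ms (3)
6. 2105.263ms @ 6 + 526.316ms (3/2)
7. 2631.579ms @ 15/2 + 526.316ms (3/2)
8. 3157.895ms @ 9 + 350.877ms (1)
9. 3508.772ms @ 10 + 350.877ms (1)
10. 3859.649ms @ 11 + 350.877ms (1)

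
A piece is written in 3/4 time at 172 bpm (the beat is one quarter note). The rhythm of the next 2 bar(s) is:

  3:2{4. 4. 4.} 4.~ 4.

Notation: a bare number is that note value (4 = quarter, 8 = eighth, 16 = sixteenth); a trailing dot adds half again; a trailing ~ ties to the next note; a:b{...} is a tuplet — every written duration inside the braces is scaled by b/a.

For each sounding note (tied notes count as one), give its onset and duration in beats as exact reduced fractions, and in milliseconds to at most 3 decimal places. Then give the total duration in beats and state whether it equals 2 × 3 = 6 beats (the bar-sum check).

1) 0.0ms=0b +348.837ms=1b
2) 348.837ms=1b +348.837ms=1b
3) 697.674ms=2b +348.837ms=1b
4) 1046.512ms=3b +1046.512ms=3b
Σ=6b of 6 (172bpm 3/4) — PASS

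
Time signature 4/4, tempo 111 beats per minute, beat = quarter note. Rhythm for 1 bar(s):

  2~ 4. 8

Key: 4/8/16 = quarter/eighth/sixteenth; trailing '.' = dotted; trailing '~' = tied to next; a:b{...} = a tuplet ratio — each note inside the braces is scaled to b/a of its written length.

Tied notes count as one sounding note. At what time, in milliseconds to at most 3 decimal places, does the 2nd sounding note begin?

note 2 onset = 7/2b = 1891.892ms

1. 0.0ms @ 0 + 1891.892ms (7/2)
2. 1891.892ms @ 7/2 + 270.27ms (1/2)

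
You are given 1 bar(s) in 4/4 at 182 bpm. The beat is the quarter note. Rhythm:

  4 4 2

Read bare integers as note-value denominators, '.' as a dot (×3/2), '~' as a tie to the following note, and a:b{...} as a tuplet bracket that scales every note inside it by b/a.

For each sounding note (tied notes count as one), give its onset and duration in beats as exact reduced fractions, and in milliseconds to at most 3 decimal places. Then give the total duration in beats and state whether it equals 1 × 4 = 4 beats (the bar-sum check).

1) 0.0ms=0b +329.67ms=1b
2) 329.67ms=1b +329.67ms=1b
3) 659.341ms=2b +659.341ms=2b
Σ=4b of 4 (182bpm 4/4) — PASS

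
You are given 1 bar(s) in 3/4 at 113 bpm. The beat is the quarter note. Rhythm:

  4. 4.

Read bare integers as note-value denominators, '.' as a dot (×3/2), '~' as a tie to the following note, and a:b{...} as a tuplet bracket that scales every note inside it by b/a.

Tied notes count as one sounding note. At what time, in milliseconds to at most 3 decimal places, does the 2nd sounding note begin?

note 2 onset = 3/2b = 796.46ms

1. 0.0ms @ 0 + 796.46ms (3/2)
2. 796.46ms @ 3/2 + 796.46ms (3/2)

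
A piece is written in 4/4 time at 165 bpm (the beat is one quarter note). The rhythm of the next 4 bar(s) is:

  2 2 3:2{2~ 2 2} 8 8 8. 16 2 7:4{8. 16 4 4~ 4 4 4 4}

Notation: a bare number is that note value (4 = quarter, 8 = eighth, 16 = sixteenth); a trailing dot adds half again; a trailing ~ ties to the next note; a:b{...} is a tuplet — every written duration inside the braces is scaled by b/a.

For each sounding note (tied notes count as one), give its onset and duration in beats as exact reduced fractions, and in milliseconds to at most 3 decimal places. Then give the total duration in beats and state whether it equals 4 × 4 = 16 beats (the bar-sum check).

1) 0.0ms=0b +727.273ms=2b
2) 727.273ms=2b +727.273ms=2b
3) 1454.545ms=4b +969.697ms=8/3b
4) 2424.242ms=20/3b +484.848ms=4/3b
5) 2909.091ms=8b +181.818ms=1/2b
6) 3090.909ms=17/2b +181.818ms=1/2b
7) 3272.727ms=9b +272.727ms=3/4b
8) 3545.455ms=39/4b +90.909ms=1/4b
9) 3636.364ms=10b +727.273ms=2b
10) 4363.636ms=12b +155.844ms=3/7b
11) 4519.481ms=87/7b +51.948ms=1/7b
12) 4571.429ms=88/7b +207.792ms=4/7b
13) 4779.221ms=92/7b +415.584ms=8/7b
14) 5194.805ms=100/7b +207.792ms=4/7b
15) 5402.597ms=104/7b +207.792ms=4/7b
16) 5610.39ms=108/7b +207.792ms=4/7b
Σ=16b of 16 (165bpm 4/4) — PASS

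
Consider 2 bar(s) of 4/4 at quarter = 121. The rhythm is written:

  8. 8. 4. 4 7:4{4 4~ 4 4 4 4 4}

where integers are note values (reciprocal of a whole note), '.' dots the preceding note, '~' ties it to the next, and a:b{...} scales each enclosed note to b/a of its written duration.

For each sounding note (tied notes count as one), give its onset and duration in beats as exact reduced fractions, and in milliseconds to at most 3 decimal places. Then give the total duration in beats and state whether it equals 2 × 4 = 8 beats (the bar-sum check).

1) 0.0ms=0b +371.901ms=3/4b
2) 371.901ms=3/4b +371.901ms=3/4b
3) 743.802ms=3/2b +743.802ms=3/2b
4) 1487.603ms=3b +495.868ms=1b
5) 1983.471ms=4b +283.353ms=4/7b
6) 2266.824ms=32/7b +566.706ms=8/7b
7) 2833.53ms=40/7b +283.353ms=4/7b
8) 3116.883ms=44/7b +283.353ms=4/7b
9) 3400.236ms=48/7b +283.353ms=4/7b
10) 3683.589ms=52/7b +283.353ms=4/7b
Σ=8b of 8 (121bpm 4/4) — PASS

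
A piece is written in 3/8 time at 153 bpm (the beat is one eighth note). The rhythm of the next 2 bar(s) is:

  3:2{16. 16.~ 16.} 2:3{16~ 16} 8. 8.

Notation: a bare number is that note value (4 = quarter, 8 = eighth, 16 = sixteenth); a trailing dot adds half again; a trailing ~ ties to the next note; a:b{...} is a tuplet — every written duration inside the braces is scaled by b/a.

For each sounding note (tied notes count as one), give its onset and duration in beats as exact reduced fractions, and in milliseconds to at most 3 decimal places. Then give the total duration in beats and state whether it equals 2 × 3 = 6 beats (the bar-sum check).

1) 0.0ms=0b +196.078ms=1/2b
2) 196.078ms=1/2b +392.157ms=1b
3) 588.235ms=3/2b +588.235ms=3/2b
4) 1176.471ms=3b +588.235ms=3/2b
5) 1764.706ms=9/2b +588.235ms=3/2b
Σ=6b of 6 (153bpm 3/8) — PASS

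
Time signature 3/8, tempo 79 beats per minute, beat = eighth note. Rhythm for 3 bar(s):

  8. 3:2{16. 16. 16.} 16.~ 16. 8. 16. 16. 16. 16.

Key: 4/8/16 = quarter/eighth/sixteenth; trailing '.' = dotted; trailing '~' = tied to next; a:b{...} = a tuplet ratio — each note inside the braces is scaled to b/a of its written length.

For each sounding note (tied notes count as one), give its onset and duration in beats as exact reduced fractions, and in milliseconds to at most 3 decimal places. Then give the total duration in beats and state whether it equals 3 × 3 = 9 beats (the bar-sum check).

1) 0.0ms=0b +1139.241ms=3/2b
2) 1139.241ms=3/2b +379.747ms=1/2b
3) 1518.987ms=2b +379.747ms=1/2b
4) 1898.734ms=5/2b +379.747ms=1/2b
5) 2278.481ms=3b +1139.241ms=3/2b
6) 3417.722ms=9/2b +1139.241ms=3/2b
7) 4556.962ms=6b +569.62ms=3/4b
8) 5126.582ms=27/4b +569.62ms=3/4b
9) 5696.203ms=15/2b +569.62ms=3/4b
10) 6265.823ms=33/4b +569.62ms=3/4b
Σ=9b of 9 (79bpm 3/8) — PASS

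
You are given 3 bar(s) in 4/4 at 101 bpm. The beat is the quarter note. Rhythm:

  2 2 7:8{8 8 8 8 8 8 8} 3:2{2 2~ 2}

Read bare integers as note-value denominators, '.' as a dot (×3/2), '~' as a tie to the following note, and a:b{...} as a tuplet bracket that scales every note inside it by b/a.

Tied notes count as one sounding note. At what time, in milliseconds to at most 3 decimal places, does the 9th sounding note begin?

note 9 onset = 52/7b = 4413.013ms

1. 0.0ms @ 0 + 1188.119ms (2)
2. 1188.119ms @ 2 + 1188.119ms (2)
3. 2376.238ms @ 4 + 339.463ms (4/7)
4. 2715.7ms @ 32/7 + 339.463ms (4/7)
5. 3055.163ms @ 36/7 + 339.463ms (4/7)
6. 3394.625ms @ 40/7 + 339.463ms (4/7)
7. 3734.088ms @ 44/7 + 339.463ms (4/7)
8. 4073.55ms @ 48/7 + 339.463ms (4/7)
9. 4413.013ms @ 52/7 + 339.463ms (4/7)
10. 4752.475ms @ 8 + 792.079ms (4/3)
11. 5544.554ms @ 28/3 + 1584.158ms (8/3)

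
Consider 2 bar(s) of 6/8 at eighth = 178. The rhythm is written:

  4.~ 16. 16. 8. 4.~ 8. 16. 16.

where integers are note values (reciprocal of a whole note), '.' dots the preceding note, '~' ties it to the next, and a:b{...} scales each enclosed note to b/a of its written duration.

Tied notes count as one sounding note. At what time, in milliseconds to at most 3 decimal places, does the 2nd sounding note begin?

1. 0.0ms @ 0 + 1264.045ms (15/4)
2. 1264.045ms @ 15/4 + 252.809ms (3/4)
3. 1516.854ms @ 9/2 + 505.618ms (3/2)
4. 2022.472ms @ 6 + 1516.854ms (9/2)
5. 3539.326ms @ 21/2 + 252.809ms (3/4)
6. 3792.135ms @ 45/4 + 252.809ms (3/4)

note 2 onset = 15/4b = 1264.045ms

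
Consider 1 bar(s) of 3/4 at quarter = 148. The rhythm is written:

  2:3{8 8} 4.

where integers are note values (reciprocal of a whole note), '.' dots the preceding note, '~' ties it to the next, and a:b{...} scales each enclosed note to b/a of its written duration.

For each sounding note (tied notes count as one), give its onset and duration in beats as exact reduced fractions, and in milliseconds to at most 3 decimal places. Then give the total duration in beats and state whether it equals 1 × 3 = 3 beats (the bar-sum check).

1) 0.0ms=0b +304.054ms=3/4b
2) 304.054ms=3/4b +304.054ms=3/4b
3) 608.108ms=3/2b +608.108ms=3/2b
Σ=3b of 3 (148bpm 3/4) — PASS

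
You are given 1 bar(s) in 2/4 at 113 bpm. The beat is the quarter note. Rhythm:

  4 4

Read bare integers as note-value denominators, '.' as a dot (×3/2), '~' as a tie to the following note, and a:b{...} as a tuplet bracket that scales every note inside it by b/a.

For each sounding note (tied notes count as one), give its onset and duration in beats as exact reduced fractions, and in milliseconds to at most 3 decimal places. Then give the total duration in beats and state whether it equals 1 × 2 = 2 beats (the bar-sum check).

1) 0.0ms=0b +530.973ms=1b
2) 530.973ms=1b +530.973ms=1b
Σ=2b of 2 (113bpm 2/4) — PASS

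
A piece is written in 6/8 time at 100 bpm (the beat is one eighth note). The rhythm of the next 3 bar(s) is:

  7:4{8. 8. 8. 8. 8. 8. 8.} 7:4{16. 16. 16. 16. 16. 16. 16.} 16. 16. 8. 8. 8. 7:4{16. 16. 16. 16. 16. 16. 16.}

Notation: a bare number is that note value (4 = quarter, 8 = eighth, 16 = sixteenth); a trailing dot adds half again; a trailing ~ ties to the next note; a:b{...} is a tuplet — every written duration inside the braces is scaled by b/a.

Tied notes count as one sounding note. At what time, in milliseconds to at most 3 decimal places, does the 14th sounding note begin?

1. 0.0ms @ 0 + 514.286ms (6/7)
2. 514.286ms @ 6/7 + 514.286ms (6/7)
3. 1028.571ms @ 12/7 + 514.286ms (6/7)
4. 1542.857ms @ 18/7 + 514.286ms (6/7)
5. 2057.143ms @ 24/7 + 514.286ms (6/7)
6. 2571.429ms @ 30/7 + 514.286ms (6/7)
7. 3085.714ms @ 36/7 + 514.286ms (6/7)
8. 3600.0ms @ 6 + 257.143ms (3/7)
9. 3857.143ms @ 45/7 + 257.143ms (3/7)
10. 4114.286ms @ 48/7 + 257.143ms (3/7)
11. 4371.429ms @ 51/7 + 257.143ms (3/7)
12. 4628.571ms @ 54/7 + 257.143ms (3/7)
13. 4885.714ms @ 57/7 + 257.143ms (3/7)
14. 5142.857ms @ 60/7 + 257.143ms (3/7)
15. 5400.0ms @ 9 + 450.0ms (3/4)
16. 5850.0ms @ 39/4 + 450.0ms (3/4)
17. 6300.0ms @ 21/2 + 900.0ms (3/2)
18. 7200.0ms @ 12 + 900.0ms (3/2)
19. 8100.0ms @ 27/2 + 900.0ms (3/2)
20. 9000.0ms @ 15 + 257.143ms (3/7)
21. 9257.143ms @ 108/7 + 257.143ms (3/7)
22. 9514.286ms @ 111/7 + 257.143ms (3/7)
23. 9771.429ms @ 114/7 + 257.143ms (3/7)
24. 10028.571ms @ 117/7 + 257.143ms (3/7)
25. 10285.714ms @ 120/7 + 257.143ms (3/7)
26. 10542.857ms @ 123/7 + 257.143ms (3/7)

note 14 onset = 60/7b = 5142.857ms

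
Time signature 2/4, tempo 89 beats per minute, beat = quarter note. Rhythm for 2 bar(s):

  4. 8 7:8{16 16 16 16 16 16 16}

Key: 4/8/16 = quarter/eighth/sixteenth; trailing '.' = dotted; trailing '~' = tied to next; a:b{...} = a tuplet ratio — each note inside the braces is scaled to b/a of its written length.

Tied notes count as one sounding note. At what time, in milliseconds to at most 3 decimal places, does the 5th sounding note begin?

1. 0.0ms @ 0 + 1011.236ms (3/2)
2. 1011.236ms @ 3/2 + 337.079ms (1/2)
3. 1348.315ms @ 2 + 192.616ms (2/7)
4. 1540.931ms @ 16/7 + 192.616ms (2/7)
5. 1733.547ms @ 18/7 + 192.616ms (2/7)
6. 1926.164ms @ 20/7 + 192.616ms (2/7)
7. 2118.78ms @ 22/7 + 192.616ms (2/7)
8. 2311.396ms @ 24/7 + 192.616ms (2/7)
9. 2504.013ms @ 26/7 + 192.616ms (2/7)

note 5 onset = 18/7b = 1733.547ms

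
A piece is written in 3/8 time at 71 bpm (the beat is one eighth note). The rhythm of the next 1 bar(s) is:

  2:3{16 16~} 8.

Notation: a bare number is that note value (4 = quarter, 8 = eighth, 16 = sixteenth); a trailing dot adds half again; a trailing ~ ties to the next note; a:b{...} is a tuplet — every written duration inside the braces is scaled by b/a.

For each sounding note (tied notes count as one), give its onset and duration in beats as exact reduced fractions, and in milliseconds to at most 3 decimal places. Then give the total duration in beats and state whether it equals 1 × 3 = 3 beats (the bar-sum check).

1) 0.0ms=0b +633.803ms=3/4b
2) 633.803ms=3/4b +1901.408ms=9/4b
Σ=3b of 3 (71bpm 3/8) — PASS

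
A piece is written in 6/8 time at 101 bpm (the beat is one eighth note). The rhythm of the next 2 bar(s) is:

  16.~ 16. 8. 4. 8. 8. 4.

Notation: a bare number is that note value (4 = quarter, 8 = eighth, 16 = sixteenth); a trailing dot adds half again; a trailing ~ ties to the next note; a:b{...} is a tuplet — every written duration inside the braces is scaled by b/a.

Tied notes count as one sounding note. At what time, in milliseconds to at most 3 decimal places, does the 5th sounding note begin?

1. 0.0ms @ 0 + 891.089ms (3/2)
2. 891.089ms @ 3/2 + 891.089ms (3/2)
3. 1782.178ms @ 3 + 1782.178ms (3)
4. 3564.356ms @ 6 + 891.089ms (3/2)
5. 4455.446ms @ 15/2 + 891.089ms (3/2)
6. 5346.535ms @ 9 + 1782.178ms (3)

note 5 onset = 15/2b = 4455.446ms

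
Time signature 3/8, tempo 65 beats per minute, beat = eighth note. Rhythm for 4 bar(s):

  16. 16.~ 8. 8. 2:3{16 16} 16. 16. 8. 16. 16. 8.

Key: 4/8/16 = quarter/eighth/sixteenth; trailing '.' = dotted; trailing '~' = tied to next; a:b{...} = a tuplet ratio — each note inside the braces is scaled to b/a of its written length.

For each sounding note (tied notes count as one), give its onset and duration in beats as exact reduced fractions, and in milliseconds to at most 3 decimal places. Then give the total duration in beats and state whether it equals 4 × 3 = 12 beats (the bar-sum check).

1) 0.0ms=0b +692.308ms=3/4b
2) 692.308ms=3/4b +2076.923ms=9/4b
3) 2769.231ms=3b +1384.615ms=3/2b
4) 4153.846ms=9/2b +692.308ms=3/4b
5) 4846.154ms=21/4b +692.308ms=3/4b
6) 5538.462ms=6b +692.308ms=3/4b
7) 6230.769ms=27/4b +692.308ms=3/4b
8) 6923.077ms=15/2b +1384.615ms=3/2b
9) 8307.692ms=9b +692.308ms=3/4b
10) 9000.0ms=39/4b +692.308ms=3/4b
11) 9692.308ms=21/2b +1384.615ms=3/2b
Σ=12b of 12 (65bpm 3/8) — PASS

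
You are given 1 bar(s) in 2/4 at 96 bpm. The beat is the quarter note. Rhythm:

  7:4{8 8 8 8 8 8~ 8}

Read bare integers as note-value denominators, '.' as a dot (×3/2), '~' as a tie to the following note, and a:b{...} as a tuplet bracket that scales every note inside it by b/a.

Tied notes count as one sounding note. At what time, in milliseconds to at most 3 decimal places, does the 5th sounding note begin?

note 5 onset = 8/7b = 714.286ms

1. 0.0ms @ 0 + 178.571ms (2/7)
2. 178.571ms @ 2/7 + 178.571ms (2/7)
3. 357.143ms @ 4/7 + 178.571ms (2/7)
4. 535.714ms @ 6/7 + 178.571ms (2/7)
5. 714.286ms @ 8/7 + 178.571ms (2/7)
6. 892.857ms @ 10/7 + 357.143ms (4/7)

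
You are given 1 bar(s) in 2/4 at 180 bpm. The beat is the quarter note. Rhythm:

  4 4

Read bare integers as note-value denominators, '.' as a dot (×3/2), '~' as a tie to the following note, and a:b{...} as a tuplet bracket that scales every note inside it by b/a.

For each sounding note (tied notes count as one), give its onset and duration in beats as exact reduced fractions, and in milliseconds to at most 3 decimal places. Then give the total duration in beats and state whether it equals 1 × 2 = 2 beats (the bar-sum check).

1) 0.0ms=0b +333.333ms=1b
2) 333.333ms=1b +333.333ms=1b
Σ=2b of 2 (180bpm 2/4) — PASS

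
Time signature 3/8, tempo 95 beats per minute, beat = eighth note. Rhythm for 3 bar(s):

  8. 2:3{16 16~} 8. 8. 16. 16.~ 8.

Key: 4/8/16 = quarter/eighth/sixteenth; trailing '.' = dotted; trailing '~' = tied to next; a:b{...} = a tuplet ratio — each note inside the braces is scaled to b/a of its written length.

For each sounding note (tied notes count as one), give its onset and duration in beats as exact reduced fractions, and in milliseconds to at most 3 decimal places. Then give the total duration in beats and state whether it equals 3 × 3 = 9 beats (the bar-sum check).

1) 0.0ms=0b +947.368ms=3/2b
2) 947.368ms=3/2b +473.684ms=3/4b
3) 1421.053ms=9/4b +1421.053ms=9/4b
4) 2842.105ms=9/2b +947.368ms=3/2b
5) 3789.474ms=6b +473.684ms=3/4b
6) 4263.158ms=27/4b +1421.053ms=9/4b
Σ=9b of 9 (95bpm 3/8) — PASS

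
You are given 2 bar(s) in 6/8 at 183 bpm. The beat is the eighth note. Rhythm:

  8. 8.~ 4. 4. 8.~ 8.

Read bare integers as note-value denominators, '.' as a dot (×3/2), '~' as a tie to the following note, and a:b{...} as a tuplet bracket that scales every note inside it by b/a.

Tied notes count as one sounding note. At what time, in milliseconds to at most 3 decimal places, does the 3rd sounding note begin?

note 3 onset = 6b = 1967.213ms

1. 0.0ms @ 0 + 491.803ms (3/2)
2. 491.803ms @ 3/2 + 1475.41ms (9/2)
3. 1967.213ms @ 6 + 983.607ms (3)
4. 2950.82ms @ 9 + 983.607ms (3)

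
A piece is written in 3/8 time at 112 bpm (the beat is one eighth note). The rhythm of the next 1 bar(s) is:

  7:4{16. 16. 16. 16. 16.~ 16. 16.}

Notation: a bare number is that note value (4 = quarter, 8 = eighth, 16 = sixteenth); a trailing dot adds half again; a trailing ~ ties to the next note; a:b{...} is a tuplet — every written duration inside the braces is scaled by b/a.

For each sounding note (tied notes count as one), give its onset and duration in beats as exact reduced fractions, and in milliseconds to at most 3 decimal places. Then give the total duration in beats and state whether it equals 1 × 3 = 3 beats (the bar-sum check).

1) 0.0ms=0b +229.592ms=3/7b
2) 229.592ms=3/7b +229.592ms=3/7b
3) 459.184ms=6/7b +229.592ms=3/7b
4) 688.776ms=9/7b +229.592ms=3/7b
5) 918.367ms=12/7b +459.184ms=6/7b
6) 1377.551ms=18/7b +229.592ms=3/7b
Σ=3b of 3 (112bpm 3/8) — PASS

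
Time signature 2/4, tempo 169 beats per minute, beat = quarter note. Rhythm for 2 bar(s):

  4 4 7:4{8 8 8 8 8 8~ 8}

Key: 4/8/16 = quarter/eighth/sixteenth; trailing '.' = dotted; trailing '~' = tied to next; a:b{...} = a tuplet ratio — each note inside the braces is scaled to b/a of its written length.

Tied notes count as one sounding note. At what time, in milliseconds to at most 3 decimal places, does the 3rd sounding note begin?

1. 0.0ms @ 0 + 355.03ms (1)
2. 355.03ms @ 1 + 355.03ms (1)
3. 710.059ms @ 2 + 101.437ms (2/7)
4. 811.496ms @ 16/7 + 101.437ms (2/7)
5. 912.933ms @ 18/7 + 101.437ms (2/7)
6. 1014.37ms @ 20/7 + 101.437ms (2/7)
7. 1115.807ms @ 22/7 + 101.437ms (2/7)
8. 1217.244ms @ 24/7 + 202.874ms (4/7)

note 3 onset = 2b = 710.059ms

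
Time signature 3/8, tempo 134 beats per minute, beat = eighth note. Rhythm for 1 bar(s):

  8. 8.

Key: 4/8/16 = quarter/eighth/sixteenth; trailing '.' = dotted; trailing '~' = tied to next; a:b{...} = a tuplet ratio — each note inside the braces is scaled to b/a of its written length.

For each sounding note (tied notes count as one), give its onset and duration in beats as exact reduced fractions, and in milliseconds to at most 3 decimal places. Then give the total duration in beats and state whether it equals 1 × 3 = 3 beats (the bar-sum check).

1) 0.0ms=0b +671.642ms=3/2b
2) 671.642ms=3/2b +671.642ms=3/2b
Σ=3b of 3 (134bpm 3/8) — PASS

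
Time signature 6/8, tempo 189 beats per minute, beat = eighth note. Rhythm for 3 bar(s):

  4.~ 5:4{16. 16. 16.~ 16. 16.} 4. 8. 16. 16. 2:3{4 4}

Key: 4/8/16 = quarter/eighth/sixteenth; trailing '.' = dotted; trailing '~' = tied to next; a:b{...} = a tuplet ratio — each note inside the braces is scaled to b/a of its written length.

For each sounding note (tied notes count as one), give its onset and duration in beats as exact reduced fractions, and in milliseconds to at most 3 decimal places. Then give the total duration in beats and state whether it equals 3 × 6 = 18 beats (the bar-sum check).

1) 0.0ms=0b +1142.857ms=18/5b
2) 1142.857ms=18/5b +190.476ms=3/5b
3) 1333.333ms=21/5b +380.952ms=6/5b
4) 1714.286ms=27/5b +190.476ms=3/5b
5) 1904.762ms=6b +952.381ms=3b
6) 2857.143ms=9b +476.19ms=3/2b
7) 3333.333ms=21/2b +238.095ms=3/4b
8) 3571.429ms=45/4b +238.095ms=3/4b
9) 3809.524ms=12b +952.381ms=3b
10) 4761.905ms=15b +952.381ms=3b
Σ=18b of 18 (189bpm 6/8) — PASS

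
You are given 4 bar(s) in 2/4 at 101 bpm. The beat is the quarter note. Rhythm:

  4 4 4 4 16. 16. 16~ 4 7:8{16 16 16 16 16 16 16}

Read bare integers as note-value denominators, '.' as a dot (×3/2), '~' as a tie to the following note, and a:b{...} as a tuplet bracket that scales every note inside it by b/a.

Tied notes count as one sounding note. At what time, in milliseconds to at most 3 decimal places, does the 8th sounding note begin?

1. 0.0ms @ 0 + 594.059ms (1)
2. 594.059ms @ 1 + 594.059ms (1)
3. 1188.119ms @ 2 + 594.059ms (1)
4. 1782.178ms @ 3 + 594.059ms (1)
5. 2376.238ms @ 4 + 222.772ms (3/8)
6. 2599.01ms @ 35/8 + 222.772ms (3/8)
7. 2821.782ms @ 19/4 + 742.574ms (5/4)
8. 3564.356ms @ 6 + 169.731ms (2/7)
9. 3734.088ms @ 44/7 + 169.731ms (2/7)
10. 3903.819ms @ 46/7 + 169.731ms (2/7)
11. 4073.55ms @ 48/7 + 169.731ms (2/7)
12. 4243.281ms @ 50/7 + 169.731ms (2/7)
13. 4413.013ms @ 52/7 + 169.731ms (2/7)
14. 4582.744ms @ 54/7 + 169.731ms (2/7)

note 8 onset = 6b = 3564.356ms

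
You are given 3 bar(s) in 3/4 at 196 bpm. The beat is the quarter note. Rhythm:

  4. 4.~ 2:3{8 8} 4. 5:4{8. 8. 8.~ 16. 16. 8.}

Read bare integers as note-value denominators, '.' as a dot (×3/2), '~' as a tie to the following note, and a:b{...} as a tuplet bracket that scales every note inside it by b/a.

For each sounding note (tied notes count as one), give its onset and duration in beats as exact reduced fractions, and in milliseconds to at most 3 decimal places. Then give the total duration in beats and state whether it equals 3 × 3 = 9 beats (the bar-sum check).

1) 0.0ms=0b +459.184ms=3/2b
2) 459.184ms=3/2b +688.776ms=9/4b
3) 1147.959ms=15/4b +229.592ms=3/4b
4) 1377.551ms=9/2b +459.184ms=3/2b
5) 1836.735ms=6b +183.673ms=3/5b
6) 2020.408ms=33/5b +183.673ms=3/5b
7) 2204.082ms=36/5b +275.51ms=9/10b
8) 2479.592ms=81/10b +91.837ms=3/10b
9) 2571.429ms=42/5b +183.673ms=3/5b
Σ=9b of 9 (196bpm 3/4) — PASS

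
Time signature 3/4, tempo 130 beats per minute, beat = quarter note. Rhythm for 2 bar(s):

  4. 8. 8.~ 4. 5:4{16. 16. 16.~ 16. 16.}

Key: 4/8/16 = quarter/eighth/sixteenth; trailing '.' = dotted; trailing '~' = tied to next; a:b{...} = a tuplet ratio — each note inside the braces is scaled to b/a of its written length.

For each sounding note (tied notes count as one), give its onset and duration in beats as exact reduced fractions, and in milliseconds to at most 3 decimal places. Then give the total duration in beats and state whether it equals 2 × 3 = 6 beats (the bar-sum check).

1) 0.0ms=0b +692.308ms=3/2b
2) 692.308ms=3/2b +346.154ms=3/4b
3) 1038.462ms=9/4b +1038.462ms=9/4b
4) 2076.923ms=9/2b +138.462ms=3/10b
5) 2215.385ms=24/5b +138.462ms=3/10b
6) 2353.846ms=51/10b +276.923ms=3/5b
7) 2630.769ms=57/10b +138.462ms=3/10b
Σ=6b of 6 (130bpm 3/4) — PASS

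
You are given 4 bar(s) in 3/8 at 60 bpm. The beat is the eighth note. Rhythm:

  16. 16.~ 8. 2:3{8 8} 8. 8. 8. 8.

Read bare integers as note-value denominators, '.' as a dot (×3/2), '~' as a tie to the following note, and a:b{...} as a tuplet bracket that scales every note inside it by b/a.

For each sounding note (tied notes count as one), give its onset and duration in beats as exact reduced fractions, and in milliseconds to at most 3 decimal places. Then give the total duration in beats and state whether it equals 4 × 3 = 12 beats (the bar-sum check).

1) 0.0ms=0b +750.0ms=3/4b
2) 750.0ms=3/4b +2250.0ms=9/4b
3) 3000.0ms=3b +1500.0ms=3/2b
4) 4500.0ms=9/2b +1500.0ms=3/2b
5) 6000.0ms=6b +1500.0ms=3/2b
6) 7500.0ms=15/2b +1500.0ms=3/2b
7) 9000.0ms=9b +1500.0ms=3/2b
8) 10500.0ms=21/2b +1500.0ms=3/2b
Σ=12b of 12 (60bpm 3/8) — PASS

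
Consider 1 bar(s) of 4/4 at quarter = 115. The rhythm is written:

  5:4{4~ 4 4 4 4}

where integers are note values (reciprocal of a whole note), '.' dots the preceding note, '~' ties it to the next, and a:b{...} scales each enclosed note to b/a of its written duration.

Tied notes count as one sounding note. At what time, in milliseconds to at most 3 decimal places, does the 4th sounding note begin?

note 4 onset = 16/5b = 1669.565ms

1. 0.0ms @ 0 + 834.783ms (8/5)
2. 834.783ms @ 8/5 + 417.391ms (4/5)
3. 1252.174ms @ 12/5 + 417.391ms (4/5)
4. 1669.565ms @ 16/5 + 417.391ms (4/5)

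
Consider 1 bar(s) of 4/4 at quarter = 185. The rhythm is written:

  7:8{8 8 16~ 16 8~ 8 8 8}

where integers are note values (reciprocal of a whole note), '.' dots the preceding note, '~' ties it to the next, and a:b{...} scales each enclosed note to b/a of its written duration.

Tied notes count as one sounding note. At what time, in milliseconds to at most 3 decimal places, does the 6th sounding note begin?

1. 0.0ms @ 0 + 185.328ms (4/7)
2. 185.328ms @ 4/7 + 185.328ms (4/7)
3. 370.656ms @ 8/7 + 185.328ms (4/7)
4. 555.985ms @ 12/7 + 370.656ms (8/7)
5. 926.641ms @ 20/7 + 185.328ms (4/7)
6. 1111.969ms @ 24/7 + 185.328ms (4/7)

note 6 onset = 24/7b = 1111.969ms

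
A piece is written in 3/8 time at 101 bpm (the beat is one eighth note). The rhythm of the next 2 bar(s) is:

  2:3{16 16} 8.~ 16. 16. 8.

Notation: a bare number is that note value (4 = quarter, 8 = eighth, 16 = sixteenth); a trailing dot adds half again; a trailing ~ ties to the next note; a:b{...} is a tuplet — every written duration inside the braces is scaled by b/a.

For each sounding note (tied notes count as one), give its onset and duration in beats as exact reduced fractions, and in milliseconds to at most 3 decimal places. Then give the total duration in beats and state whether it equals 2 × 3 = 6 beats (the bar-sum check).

1) 0.0ms=0b +445.545ms=3/4b
2) 445.545ms=3/4b +445.545ms=3/4b
3) 891.089ms=3/2b +1336.634ms=9/4b
4) 2227.723ms=15/4b +445.545ms=3/4b
5) 2673.267ms=9/2b +891.089ms=3/2b
Σ=6b of 6 (101bpm 3/8) — PASS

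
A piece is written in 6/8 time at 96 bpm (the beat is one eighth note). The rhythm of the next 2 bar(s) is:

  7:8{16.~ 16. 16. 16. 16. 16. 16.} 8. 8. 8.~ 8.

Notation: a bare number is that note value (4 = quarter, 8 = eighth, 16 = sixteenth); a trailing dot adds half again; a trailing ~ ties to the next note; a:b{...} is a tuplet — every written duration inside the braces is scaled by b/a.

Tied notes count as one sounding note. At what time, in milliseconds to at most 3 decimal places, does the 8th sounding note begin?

1. 0.0ms @ 0 + 1071.429ms (12/7)
2. 1071.429ms @ 12/7 + 535.714ms (6/7)
3. 1607.143ms @ 18/7 + 535.714ms (6/7)
4. 2142.857ms @ 24/7 + 535.714ms (6/7)
5. 2678.571ms @ 30/7 + 535.714ms (6/7)
6. 3214.286ms @ 36/7 + 535.714ms (6/7)
7. 3750.0ms @ 6 + 937.5ms (3/2)
8. 4687.5ms @ 15/2 + 937.5ms (3/2)
9. 5625.0ms @ 9 + 1875.0ms (3)

note 8 onset = 15/2b = 4687.5ms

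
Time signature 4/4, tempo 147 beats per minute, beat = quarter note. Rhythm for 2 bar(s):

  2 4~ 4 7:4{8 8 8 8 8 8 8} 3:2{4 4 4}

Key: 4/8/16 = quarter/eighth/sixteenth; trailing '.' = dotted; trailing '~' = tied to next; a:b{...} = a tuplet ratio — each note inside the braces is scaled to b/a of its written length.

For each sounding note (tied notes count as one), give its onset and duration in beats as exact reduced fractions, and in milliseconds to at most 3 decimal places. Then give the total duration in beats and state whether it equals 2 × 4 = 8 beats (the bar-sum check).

1) 0.0ms=0b +816.327ms=2b
2) 816.327ms=2b +816.327ms=2b
3) 1632.653ms=4b +116.618ms=2/7b
4) 1749.271ms=30/7b +116.618ms=2/7b
5) 1865.889ms=32/7b +116.618ms=2/7b
6) 1982.507ms=34/7b +116.618ms=2/7b
7) 2099.125ms=36/7b +116.618ms=2/7b
8) 2215.743ms=38/7b +116.618ms=2/7b
9) 2332.362ms=40/7b +116.618ms=2/7b
10) 2448.98ms=6b +272.109ms=2/3b
11) 2721.088ms=20/3b +272.109ms=2/3b
12) 2993.197ms=22/3b +272.109ms=2/3b
Σ=8b of 8 (147bpm 4/4) — PASS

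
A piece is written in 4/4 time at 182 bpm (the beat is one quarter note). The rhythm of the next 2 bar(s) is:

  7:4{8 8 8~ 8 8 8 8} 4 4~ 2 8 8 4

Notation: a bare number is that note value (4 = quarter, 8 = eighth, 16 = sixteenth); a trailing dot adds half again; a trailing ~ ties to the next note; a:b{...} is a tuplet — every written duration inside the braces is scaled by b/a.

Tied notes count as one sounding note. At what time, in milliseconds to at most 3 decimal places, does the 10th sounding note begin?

1. 0.0ms @ 0 + 94.192ms (2/7)
2. 94.192ms @ 2/7 + 94.192ms (2/7)
3. 188.383ms @ 4/7 + 188.383ms (4/7)
4. 376.766ms @ 8/7 + 94.192ms (2/7)
5. 470.958ms @ 10/7 + 94.192ms (2/7)
6. 565.149ms @ 12/7 + 94.192ms (2/7)
7. 659.341ms @ 2 + 329.67ms (1)
8. 989.011ms @ 3 + 989.011ms (3)
9. 1978.022ms @ 6 + 164.835ms (1/2)
10. 2142.857ms @ 13/2 + 164.835ms (1/2)
11. 2307.692ms @ 7 + 329.67ms (1)

note 10 onset = 13/2b = 2142.857ms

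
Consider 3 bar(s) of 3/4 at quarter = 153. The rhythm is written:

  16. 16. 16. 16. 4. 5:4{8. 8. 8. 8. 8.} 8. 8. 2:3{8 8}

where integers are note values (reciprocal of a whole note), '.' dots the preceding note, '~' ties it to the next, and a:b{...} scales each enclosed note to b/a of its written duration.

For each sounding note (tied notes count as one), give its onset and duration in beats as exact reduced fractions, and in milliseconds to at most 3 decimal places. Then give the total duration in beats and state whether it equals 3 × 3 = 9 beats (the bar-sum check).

1) 0.0ms=0b +147.059ms=3/8b
2) 147.059ms=3/8b +147.059ms=3/8b
3) 294.118ms=3/4b +147.059ms=3/8b
4) 441.176ms=9/8b +147.059ms=3/8b
5) 588.235ms=3/2b +588.235ms=3/2b
6) 1176.471ms=3b +235.294ms=3/5b
7) 1411.765ms=18/5b +235.294ms=3/5b
8) 1647.059ms=21/5b +235.294ms=3/5b
9) 1882.353ms=24/5b +235.294ms=3/5b
10) 2117.647ms=27/5b +235.294ms=3/5b
11) 2352.941ms=6b +294.118ms=3/4b
12) 2647.059ms=27/4b +294.118ms=3/4b
13) 2941.176ms=15/2b +294.118ms=3/4b
14) 3235.294ms=33/4b +294.118ms=3/4b
Σ=9b of 9 (153bpm 3/4) — PASS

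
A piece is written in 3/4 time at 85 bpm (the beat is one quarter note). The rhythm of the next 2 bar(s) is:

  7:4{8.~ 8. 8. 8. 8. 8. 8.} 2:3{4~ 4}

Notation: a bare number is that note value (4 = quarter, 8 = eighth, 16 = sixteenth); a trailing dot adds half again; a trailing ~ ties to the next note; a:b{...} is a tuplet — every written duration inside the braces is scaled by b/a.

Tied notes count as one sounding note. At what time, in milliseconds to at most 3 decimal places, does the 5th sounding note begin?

note 5 onset = 15/7b = 1512.605ms

1. 0.0ms @ 0 + 605.042ms (6/7)
2. 605.042ms @ 6/7 + 302.521ms (3/7)
3. 907.563ms @ 9/7 + 302.521ms (3/7)
4. 1210.084ms @ 12/7 + 302.521ms (3/7)
5. 1512.605ms @ 15/7 + 302.521ms (3/7)
6. 1815.126ms @ 18/7 + 302.521ms (3/7)
7. 2117.647ms @ 3 + 2117.647ms (3)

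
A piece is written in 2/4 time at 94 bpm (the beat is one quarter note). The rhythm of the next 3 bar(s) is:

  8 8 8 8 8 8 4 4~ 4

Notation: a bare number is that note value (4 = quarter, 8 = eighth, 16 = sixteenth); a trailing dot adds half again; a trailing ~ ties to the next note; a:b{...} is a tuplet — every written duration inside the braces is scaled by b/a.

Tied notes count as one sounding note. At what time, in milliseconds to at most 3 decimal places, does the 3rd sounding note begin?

1. 0.0ms @ 0 + 319.149ms (1/2)
2. 319.149ms @ 1/2 + 319.149ms (1/2)
3. 638.298ms @ 1 + 319.149ms (1/2)
4. 957.447ms @ 3/2 + 319.149ms (1/2)
5. 1276.596ms @ 2 + 319.149ms (1/2)
6. 1595.745ms @ 5/2 + 319.149ms (1/2)
7. 1914.894ms @ 3 + 638.298ms (1)
8. 2553.191ms @ 4 + 1276.596ms (2)

note 3 onset = 1b = 638.298ms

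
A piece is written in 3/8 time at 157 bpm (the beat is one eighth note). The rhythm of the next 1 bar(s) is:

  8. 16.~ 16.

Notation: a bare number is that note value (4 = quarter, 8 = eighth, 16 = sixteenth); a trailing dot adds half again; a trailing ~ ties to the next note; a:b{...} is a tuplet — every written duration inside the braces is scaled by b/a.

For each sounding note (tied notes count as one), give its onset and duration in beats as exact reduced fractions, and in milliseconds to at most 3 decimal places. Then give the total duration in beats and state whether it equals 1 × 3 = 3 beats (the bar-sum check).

1) 0.0ms=0b +573.248ms=3/2b
2) 573.248ms=3/2b +573.248ms=3/2b
Σ=3b of 3 (157bpm 3/8) — PASS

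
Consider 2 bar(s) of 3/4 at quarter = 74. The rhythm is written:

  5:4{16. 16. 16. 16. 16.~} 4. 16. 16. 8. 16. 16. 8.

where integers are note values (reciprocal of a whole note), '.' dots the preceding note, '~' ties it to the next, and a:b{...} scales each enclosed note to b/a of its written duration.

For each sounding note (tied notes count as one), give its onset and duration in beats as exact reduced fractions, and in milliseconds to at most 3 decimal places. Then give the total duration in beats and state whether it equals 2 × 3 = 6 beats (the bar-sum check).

1) 0.0ms=0b +243.243ms=3/10b
2) 243.243ms=3/10b +243.243ms=3/10b
3) 486.486ms=3/5b +243.243ms=3/10b
4) 729.73ms=9/10b +243.243ms=3/10b
5) 972.973ms=6/5b +1459.459ms=9/5b
6) 2432.432ms=3b +304.054ms=3/8b
7) 2736.486ms=27/8b +304.054ms=3/8b
8) 3040.541ms=15/4b +608.108ms=3/4b
9) 3648.649ms=9/2b +304.054ms=3/8b
10) 3952.703ms=39/8b +304.054ms=3/8b
11) 4256.757ms=21/4b +608.108ms=3/4b
Σ=6b of 6 (74bpm 3/4) — PASS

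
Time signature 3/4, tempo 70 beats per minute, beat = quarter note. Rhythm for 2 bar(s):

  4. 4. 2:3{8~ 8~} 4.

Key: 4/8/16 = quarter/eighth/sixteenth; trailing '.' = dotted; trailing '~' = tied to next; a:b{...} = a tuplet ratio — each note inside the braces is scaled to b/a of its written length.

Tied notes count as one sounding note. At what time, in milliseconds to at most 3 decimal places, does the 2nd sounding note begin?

note 2 onset = 3/2b = 1285.714ms

1. 0.0ms @ 0 + 1285.714ms (3/2)
2. 1285.714ms @ 3/2 + 1285.714ms (3/2)
3. 2571.429ms @ 3 + 2571.429ms (3)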